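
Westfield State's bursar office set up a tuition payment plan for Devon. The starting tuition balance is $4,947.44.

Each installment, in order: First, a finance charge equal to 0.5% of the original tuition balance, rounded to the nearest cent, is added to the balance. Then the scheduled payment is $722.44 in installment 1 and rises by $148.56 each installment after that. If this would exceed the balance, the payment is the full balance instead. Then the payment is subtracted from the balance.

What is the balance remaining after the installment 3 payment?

$2,408.66

Installment 1: opening $4,947.44; interest $24.74 → $4,972.18; payment $722.44; balance $4,249.74
Installment 2: opening $4,249.74; interest $24.74 → $4,274.48; payment $871.00; balance $3,403.48
Installment 3: opening $3,403.48; interest $24.74 → $3,428.22; payment $1,019.56; balance $2,408.66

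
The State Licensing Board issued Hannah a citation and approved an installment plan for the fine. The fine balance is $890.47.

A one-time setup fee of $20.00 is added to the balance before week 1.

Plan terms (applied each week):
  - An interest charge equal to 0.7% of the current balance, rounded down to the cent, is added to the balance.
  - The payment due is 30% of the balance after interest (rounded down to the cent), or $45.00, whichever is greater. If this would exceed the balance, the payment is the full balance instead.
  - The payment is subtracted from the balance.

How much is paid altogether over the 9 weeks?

Week 1: $910.47 +$6.37 interest = $916.84; pay $275.05 → $641.79
Week 2: $641.79 +$4.49 interest = $646.28; pay $193.88 → $452.40
Week 3: $452.40 +$3.16 interest = $455.56; pay $136.66 → $318.90
Week 4: $318.90 +$2.23 interest = $321.13; pay $96.33 → $224.80
Week 5: $224.80 +$1.57 interest = $226.37; pay $67.91 → $158.46
Week 6: $158.46 +$1.10 interest = $159.56; pay $47.86 → $111.70
Week 7: $111.70 +$0.78 interest = $112.48; pay $45.00 → $67.48
Week 8: $67.48 +$0.47 interest = $67.95; pay $45.00 → $22.95
Week 9: $22.95 +$0.16 interest = $23.11; pay $23.11 → $0.00
Total paid: $930.80

$930.80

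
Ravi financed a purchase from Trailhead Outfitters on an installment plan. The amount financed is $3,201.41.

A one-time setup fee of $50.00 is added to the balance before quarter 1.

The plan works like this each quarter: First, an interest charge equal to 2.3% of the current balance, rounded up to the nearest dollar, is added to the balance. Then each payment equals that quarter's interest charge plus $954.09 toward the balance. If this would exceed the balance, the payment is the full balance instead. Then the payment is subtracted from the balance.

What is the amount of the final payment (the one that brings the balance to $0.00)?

$398.14

Quarter 1: opening $3,251.41; interest $75.00 → $3,326.41; payment $1,029.09; balance $2,297.32
Quarter 2: opening $2,297.32; interest $53.00 → $2,350.32; payment $1,007.09; balance $1,343.23
Quarter 3: opening $1,343.23; interest $31.00 → $1,374.23; payment $985.09; balance $389.14
Quarter 4: opening $389.14; interest $9.00 → $398.14; payment $398.14; balance $0.00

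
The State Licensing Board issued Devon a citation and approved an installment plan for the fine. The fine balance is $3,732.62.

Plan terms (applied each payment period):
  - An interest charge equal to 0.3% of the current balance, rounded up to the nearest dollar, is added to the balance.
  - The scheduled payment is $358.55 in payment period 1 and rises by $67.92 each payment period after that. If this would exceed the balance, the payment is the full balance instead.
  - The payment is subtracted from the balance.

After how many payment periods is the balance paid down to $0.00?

Payment period 1: opening $3,732.62; interest $12.00 → $3,744.62; payment $358.55; balance $3,386.07
Payment period 2: opening $3,386.07; interest $11.00 → $3,397.07; payment $426.47; balance $2,970.60
Payment period 3: opening $2,970.60; interest $9.00 → $2,979.60; payment $494.39; balance $2,485.21
Payment period 4: opening $2,485.21; interest $8.00 → $2,493.21; payment $562.31; balance $1,930.90
Payment period 5: opening $1,930.90; interest $6.00 → $1,936.90; payment $630.23; balance $1,306.67
Payment period 6: opening $1,306.67; interest $4.00 → $1,310.67; payment $698.15; balance $612.52
Payment period 7: opening $612.52; interest $2.00 → $614.52; payment $614.52; balance $0.00
Balance reaches $0.00 in payment period 7.

7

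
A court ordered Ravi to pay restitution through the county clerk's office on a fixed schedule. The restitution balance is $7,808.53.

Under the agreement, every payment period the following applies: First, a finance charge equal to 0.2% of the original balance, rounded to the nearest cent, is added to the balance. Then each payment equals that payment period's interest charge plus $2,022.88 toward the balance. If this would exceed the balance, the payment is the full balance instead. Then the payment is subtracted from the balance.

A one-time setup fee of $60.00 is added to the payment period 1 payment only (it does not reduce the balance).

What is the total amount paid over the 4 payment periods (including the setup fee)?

# | Opening | Interest | Payment | Fee | End bal
1 | $7,808.53 | $15.62 | $2,038.50 | $60.00 | $5,785.65
2 | $5,785.65 | $15.62 | $2,038.50 | — | $3,762.77
3 | $3,762.77 | $15.62 | $2,038.50 | — | $1,739.89
4 | $1,739.89 | $15.62 | $1,755.51 | — | $0.00
Total paid: $7,931.01

$7,931.01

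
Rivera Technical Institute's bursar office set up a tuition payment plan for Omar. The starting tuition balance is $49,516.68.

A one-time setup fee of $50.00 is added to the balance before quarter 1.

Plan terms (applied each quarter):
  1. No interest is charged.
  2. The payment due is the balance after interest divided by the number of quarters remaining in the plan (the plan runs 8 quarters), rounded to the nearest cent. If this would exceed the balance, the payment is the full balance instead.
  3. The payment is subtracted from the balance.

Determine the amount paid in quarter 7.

$6,195.84

Quarter 1: $49,566.68 − $6,195.84 → $43,370.84
Quarter 2: $43,370.84 − $6,195.83 → $37,175.01
Quarter 3: $37,175.01 − $6,195.84 → $30,979.17
Quarter 4: $30,979.17 − $6,195.83 → $24,783.34
Quarter 5: $24,783.34 − $6,195.84 → $18,587.50
Quarter 6: $18,587.50 − $6,195.83 → $12,391.67
Quarter 7: $12,391.67 − $6,195.84 → $6,195.83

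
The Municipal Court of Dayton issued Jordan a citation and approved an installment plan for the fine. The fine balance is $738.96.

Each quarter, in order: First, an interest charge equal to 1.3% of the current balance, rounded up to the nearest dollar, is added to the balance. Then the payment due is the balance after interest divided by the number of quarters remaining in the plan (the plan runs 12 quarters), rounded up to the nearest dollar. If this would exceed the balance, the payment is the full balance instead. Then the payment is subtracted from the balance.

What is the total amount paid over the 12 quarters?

$808.96

Quarter 1: $738.96 +$10.00 interest = $748.96; pay $63.00 → $685.96
Quarter 2: $685.96 +$9.00 interest = $694.96; pay $64.00 → $630.96
Quarter 3: $630.96 +$9.00 interest = $639.96; pay $64.00 → $575.96
Quarter 4: $575.96 +$8.00 interest = $583.96; pay $65.00 → $518.96
Quarter 5: $518.96 +$7.00 interest = $525.96; pay $66.00 → $459.96
Quarter 6: $459.96 +$6.00 interest = $465.96; pay $67.00 → $398.96
Quarter 7: $398.96 +$6.00 interest = $404.96; pay $68.00 → $336.96
Quarter 8: $336.96 +$5.00 interest = $341.96; pay $69.00 → $272.96
Quarter 9: $272.96 +$4.00 interest = $276.96; pay $70.00 → $206.96
Quarter 10: $206.96 +$3.00 interest = $209.96; pay $70.00 → $139.96
Quarter 11: $139.96 +$2.00 interest = $141.96; pay $71.00 → $70.96
Quarter 12: $70.96 +$1.00 interest = $71.96; pay $71.96 → $0.00
Total paid: $808.96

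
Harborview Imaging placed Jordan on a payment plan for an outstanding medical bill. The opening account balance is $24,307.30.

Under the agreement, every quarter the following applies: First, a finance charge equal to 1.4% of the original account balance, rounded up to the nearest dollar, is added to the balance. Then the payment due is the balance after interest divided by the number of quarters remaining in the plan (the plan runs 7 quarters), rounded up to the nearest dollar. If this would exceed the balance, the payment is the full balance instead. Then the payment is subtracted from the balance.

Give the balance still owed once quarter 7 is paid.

$0.00

# | Opening | Interest | Payment | End bal
1 | $24,307.30 | $341.00 | $3,522.00 | $21,126.30
2 | $21,126.30 | $341.00 | $3,578.00 | $17,889.30
3 | $17,889.30 | $341.00 | $3,647.00 | $14,583.30
4 | $14,583.30 | $341.00 | $3,732.00 | $11,192.30
5 | $11,192.30 | $341.00 | $3,845.00 | $7,688.30
6 | $7,688.30 | $341.00 | $4,015.00 | $4,014.30
7 | $4,014.30 | $341.00 | $4,355.30 | $0.00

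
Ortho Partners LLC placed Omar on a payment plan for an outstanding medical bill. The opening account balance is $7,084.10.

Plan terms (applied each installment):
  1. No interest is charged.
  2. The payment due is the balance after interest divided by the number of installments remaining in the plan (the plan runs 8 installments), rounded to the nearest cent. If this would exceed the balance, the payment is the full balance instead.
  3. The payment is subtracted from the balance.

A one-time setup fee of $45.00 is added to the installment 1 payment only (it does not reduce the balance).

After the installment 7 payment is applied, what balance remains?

$885.51

# | Opening | Payment | Fee | End bal
1 | $7,084.10 | $885.51 | $45.00 | $6,198.59
2 | $6,198.59 | $885.51 | — | $5,313.08
3 | $5,313.08 | $885.51 | — | $4,427.57
4 | $4,427.57 | $885.51 | — | $3,542.06
5 | $3,542.06 | $885.52 | — | $2,656.54
6 | $2,656.54 | $885.51 | — | $1,771.03
7 | $1,771.03 | $885.52 | — | $885.51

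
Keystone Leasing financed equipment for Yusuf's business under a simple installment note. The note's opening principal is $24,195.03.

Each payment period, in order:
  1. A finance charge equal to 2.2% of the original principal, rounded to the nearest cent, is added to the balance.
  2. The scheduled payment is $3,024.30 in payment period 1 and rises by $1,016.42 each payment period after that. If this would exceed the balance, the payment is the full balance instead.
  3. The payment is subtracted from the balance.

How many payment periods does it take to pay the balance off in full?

Payment period 1: opening $24,195.03; interest $532.29 → $24,727.32; payment $3,024.30; balance $21,703.02
Payment period 2: opening $21,703.02; interest $532.29 → $22,235.31; payment $4,040.72; balance $18,194.59
Payment period 3: opening $18,194.59; interest $532.29 → $18,726.88; payment $5,057.14; balance $13,669.74
Payment period 4: opening $13,669.74; interest $532.29 → $14,202.03; payment $6,073.56; balance $8,128.47
Payment period 5: opening $8,128.47; interest $532.29 → $8,660.76; payment $7,089.98; balance $1,570.78
Payment period 6: opening $1,570.78; interest $532.29 → $2,103.07; payment $2,103.07; balance $0.00
Balance reaches $0.00 in payment period 6.

6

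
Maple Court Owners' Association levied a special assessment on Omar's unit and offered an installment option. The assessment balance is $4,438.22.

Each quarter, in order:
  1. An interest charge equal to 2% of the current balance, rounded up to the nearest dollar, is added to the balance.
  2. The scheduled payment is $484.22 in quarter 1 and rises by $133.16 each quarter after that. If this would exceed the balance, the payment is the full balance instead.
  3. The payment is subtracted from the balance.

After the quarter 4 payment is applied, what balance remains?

$2,000.38

Quarter 1: opening $4,438.22; interest $89.00 → $4,527.22; payment $484.22; balance $4,043.00
Quarter 2: opening $4,043.00; interest $81.00 → $4,124.00; payment $617.38; balance $3,506.62
Quarter 3: opening $3,506.62; interest $71.00 → $3,577.62; payment $750.54; balance $2,827.08
Quarter 4: opening $2,827.08; interest $57.00 → $2,884.08; payment $883.70; balance $2,000.38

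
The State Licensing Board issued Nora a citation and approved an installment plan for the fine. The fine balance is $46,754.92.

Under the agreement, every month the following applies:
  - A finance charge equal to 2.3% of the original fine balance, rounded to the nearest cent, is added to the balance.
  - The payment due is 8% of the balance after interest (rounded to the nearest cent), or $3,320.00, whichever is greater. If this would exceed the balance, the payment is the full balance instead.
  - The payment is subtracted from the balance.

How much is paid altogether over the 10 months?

Month 1: $46,754.92 +$1,075.36 interest = $47,830.28; pay $3,826.42 → $44,003.86
Month 2: $44,003.86 +$1,075.36 interest = $45,079.22; pay $3,606.34 → $41,472.88
Month 3: $41,472.88 +$1,075.36 interest = $42,548.24; pay $3,403.86 → $39,144.38
Month 4: $39,144.38 +$1,075.36 interest = $40,219.74; pay $3,320.00 → $36,899.74
Month 5: $36,899.74 +$1,075.36 interest = $37,975.10; pay $3,320.00 → $34,655.10
Month 6: $34,655.10 +$1,075.36 interest = $35,730.46; pay $3,320.00 → $32,410.46
Month 7: $32,410.46 +$1,075.36 interest = $33,485.82; pay $3,320.00 → $30,165.82
Month 8: $30,165.82 +$1,075.36 interest = $31,241.18; pay $3,320.00 → $27,921.18
Month 9: $27,921.18 +$1,075.36 interest = $28,996.54; pay $3,320.00 → $25,676.54
Month 10: $25,676.54 +$1,075.36 interest = $26,751.90; pay $3,320.00 → $23,431.90
Total paid: $34,076.62

$34,076.62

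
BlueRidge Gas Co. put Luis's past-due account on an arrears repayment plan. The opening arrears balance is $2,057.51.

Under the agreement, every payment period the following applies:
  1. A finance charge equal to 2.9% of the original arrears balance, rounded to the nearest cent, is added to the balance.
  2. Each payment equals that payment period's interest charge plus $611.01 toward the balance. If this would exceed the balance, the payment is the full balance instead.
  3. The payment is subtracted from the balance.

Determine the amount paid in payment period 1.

$670.68

# | Opening | Interest | Payment | End bal
1 | $2,057.51 | $59.67 | $670.68 | $1,446.50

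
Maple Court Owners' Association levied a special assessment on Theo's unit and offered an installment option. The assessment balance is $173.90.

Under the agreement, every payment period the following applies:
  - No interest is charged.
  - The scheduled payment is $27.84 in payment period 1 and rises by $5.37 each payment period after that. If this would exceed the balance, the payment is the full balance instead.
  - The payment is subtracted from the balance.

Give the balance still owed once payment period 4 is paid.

$30.32

Payment period 1: $173.90 − $27.84 → $146.06
Payment period 2: $146.06 − $33.21 → $112.85
Payment period 3: $112.85 − $38.58 → $74.27
Payment period 4: $74.27 − $43.95 → $30.32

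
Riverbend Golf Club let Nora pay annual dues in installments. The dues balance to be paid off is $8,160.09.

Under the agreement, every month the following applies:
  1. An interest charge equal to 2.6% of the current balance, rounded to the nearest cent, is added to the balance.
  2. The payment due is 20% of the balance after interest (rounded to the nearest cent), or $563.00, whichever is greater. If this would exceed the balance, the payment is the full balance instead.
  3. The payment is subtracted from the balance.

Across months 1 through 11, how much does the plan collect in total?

Month 1: $8,160.09 +$212.16 interest = $8,372.25; pay $1,674.45 → $6,697.80
Month 2: $6,697.80 +$174.14 interest = $6,871.94; pay $1,374.39 → $5,497.55
Month 3: $5,497.55 +$142.94 interest = $5,640.49; pay $1,128.10 → $4,512.39
Month 4: $4,512.39 +$117.32 interest = $4,629.71; pay $925.94 → $3,703.77
Month 5: $3,703.77 +$96.30 interest = $3,800.07; pay $760.01 → $3,040.06
Month 6: $3,040.06 +$79.04 interest = $3,119.10; pay $623.82 → $2,495.28
Month 7: $2,495.28 +$64.88 interest = $2,560.16; pay $563.00 → $1,997.16
Month 8: $1,997.16 +$51.93 interest = $2,049.09; pay $563.00 → $1,486.09
Month 9: $1,486.09 +$38.64 interest = $1,524.73; pay $563.00 → $961.73
Month 10: $961.73 +$25.00 interest = $986.73; pay $563.00 → $423.73
Month 11: $423.73 +$11.02 interest = $434.75; pay $434.75 → $0.00
Total paid: $9,173.46

$9,173.46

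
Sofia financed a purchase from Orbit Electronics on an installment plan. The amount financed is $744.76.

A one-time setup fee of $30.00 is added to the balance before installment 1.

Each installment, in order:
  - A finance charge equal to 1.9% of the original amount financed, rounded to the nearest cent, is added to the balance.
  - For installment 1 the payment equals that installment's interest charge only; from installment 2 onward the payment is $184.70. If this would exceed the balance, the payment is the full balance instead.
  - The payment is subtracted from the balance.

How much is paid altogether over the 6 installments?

$859.66

# | Opening | Interest | Payment | End bal
1 | $774.76 | $14.15 | $14.15 | $774.76
2 | $774.76 | $14.15 | $184.70 | $604.21
3 | $604.21 | $14.15 | $184.70 | $433.66
4 | $433.66 | $14.15 | $184.70 | $263.11
5 | $263.11 | $14.15 | $184.70 | $92.56
6 | $92.56 | $14.15 | $106.71 | $0.00
Total paid: $859.66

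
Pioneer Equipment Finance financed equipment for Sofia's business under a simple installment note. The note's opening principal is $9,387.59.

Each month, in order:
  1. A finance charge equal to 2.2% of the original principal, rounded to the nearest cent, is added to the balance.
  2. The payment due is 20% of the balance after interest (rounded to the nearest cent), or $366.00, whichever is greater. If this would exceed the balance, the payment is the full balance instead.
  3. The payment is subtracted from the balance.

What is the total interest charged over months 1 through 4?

Month 1: opening $9,387.59; interest $206.53 → $9,594.12; payment $1,918.82; balance $7,675.30
Month 2: opening $7,675.30; interest $206.53 → $7,881.83; payment $1,576.37; balance $6,305.46
Month 3: opening $6,305.46; interest $206.53 → $6,511.99; payment $1,302.40; balance $5,209.59
Month 4: opening $5,209.59; interest $206.53 → $5,416.12; payment $1,083.22; balance $4,332.90
Total interest: $206.53 + $206.53 + $206.53 + $206.53 = $826.12

$826.12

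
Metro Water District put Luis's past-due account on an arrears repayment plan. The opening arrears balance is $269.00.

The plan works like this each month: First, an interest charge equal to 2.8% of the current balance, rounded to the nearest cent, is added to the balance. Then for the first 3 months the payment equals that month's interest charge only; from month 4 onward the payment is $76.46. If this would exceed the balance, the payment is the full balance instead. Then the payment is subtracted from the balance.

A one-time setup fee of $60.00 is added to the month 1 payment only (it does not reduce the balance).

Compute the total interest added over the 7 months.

$40.92

Month 1: $269.00 +$7.53 interest = $276.53; pay $7.53 (+ $60.00 fee) → $269.00
Month 2: $269.00 +$7.53 interest = $276.53; pay $7.53 → $269.00
Month 3: $269.00 +$7.53 interest = $276.53; pay $7.53 → $269.00
Month 4: $269.00 +$7.53 interest = $276.53; pay $76.46 → $200.07
Month 5: $200.07 +$5.60 interest = $205.67; pay $76.46 → $129.21
Month 6: $129.21 +$3.62 interest = $132.83; pay $76.46 → $56.37
Month 7: $56.37 +$1.58 interest = $57.95; pay $57.95 → $0.00
Total interest: $7.53 + $7.53 + $7.53 + $7.53 + $5.60 + $3.62 + $1.58 = $40.92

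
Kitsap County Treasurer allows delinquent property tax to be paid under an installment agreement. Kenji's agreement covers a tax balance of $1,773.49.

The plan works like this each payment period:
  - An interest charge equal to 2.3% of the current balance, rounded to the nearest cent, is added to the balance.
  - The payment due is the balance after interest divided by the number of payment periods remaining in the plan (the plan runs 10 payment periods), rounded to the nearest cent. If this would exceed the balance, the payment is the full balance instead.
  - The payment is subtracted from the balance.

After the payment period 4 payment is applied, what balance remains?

Payment period 1: $1,773.49 +$40.79 interest = $1,814.28; pay $181.43 → $1,632.85
Payment period 2: $1,632.85 +$37.56 interest = $1,670.41; pay $185.60 → $1,484.81
Payment period 3: $1,484.81 +$34.15 interest = $1,518.96; pay $189.87 → $1,329.09
Payment period 4: $1,329.09 +$30.57 interest = $1,359.66; pay $194.24 → $1,165.42

$1,165.42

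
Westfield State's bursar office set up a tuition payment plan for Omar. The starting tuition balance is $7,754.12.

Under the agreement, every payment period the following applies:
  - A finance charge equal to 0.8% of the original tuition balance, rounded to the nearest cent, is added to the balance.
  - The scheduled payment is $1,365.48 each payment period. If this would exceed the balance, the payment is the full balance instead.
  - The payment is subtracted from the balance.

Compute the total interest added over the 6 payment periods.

$372.18

Payment period 1: $7,754.12 +$62.03 interest = $7,816.15; pay $1,365.48 → $6,450.67
Payment period 2: $6,450.67 +$62.03 interest = $6,512.70; pay $1,365.48 → $5,147.22
Payment period 3: $5,147.22 +$62.03 interest = $5,209.25; pay $1,365.48 → $3,843.77
Payment period 4: $3,843.77 +$62.03 interest = $3,905.80; pay $1,365.48 → $2,540.32
Payment period 5: $2,540.32 +$62.03 interest = $2,602.35; pay $1,365.48 → $1,236.87
Payment period 6: $1,236.87 +$62.03 interest = $1,298.90; pay $1,298.90 → $0.00
Total interest: $62.03 + $62.03 + $62.03 + $62.03 + $62.03 + $62.03 = $372.18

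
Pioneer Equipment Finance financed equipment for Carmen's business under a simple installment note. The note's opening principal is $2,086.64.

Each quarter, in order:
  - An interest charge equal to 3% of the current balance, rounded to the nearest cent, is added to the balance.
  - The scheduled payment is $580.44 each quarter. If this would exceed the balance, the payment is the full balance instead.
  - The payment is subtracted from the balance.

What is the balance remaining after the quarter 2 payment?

$1,035.42

Quarter 1: opening $2,086.64; interest $62.60 → $2,149.24; payment $580.44; balance $1,568.80
Quarter 2: opening $1,568.80; interest $47.06 → $1,615.86; payment $580.44; balance $1,035.42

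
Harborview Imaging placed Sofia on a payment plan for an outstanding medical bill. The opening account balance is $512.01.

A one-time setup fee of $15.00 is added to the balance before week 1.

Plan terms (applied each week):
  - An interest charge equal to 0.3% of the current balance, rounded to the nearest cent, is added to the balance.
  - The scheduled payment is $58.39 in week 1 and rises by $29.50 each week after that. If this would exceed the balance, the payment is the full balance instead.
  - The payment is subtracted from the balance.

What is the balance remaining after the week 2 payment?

$383.72

# | Opening | Interest | Payment | End bal
1 | $527.01 | $1.58 | $58.39 | $470.20
2 | $470.20 | $1.41 | $87.89 | $383.72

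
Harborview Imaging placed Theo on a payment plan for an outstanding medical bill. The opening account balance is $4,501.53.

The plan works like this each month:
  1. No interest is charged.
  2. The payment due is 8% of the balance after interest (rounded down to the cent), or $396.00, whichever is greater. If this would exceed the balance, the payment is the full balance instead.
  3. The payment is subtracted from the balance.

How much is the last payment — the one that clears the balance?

$145.53

# | Opening | Payment | End bal
1 | $4,501.53 | $396.00 | $4,105.53
2 | $4,105.53 | $396.00 | $3,709.53
3 | $3,709.53 | $396.00 | $3,313.53
4 | $3,313.53 | $396.00 | $2,917.53
5 | $2,917.53 | $396.00 | $2,521.53
6 | $2,521.53 | $396.00 | $2,125.53
7 | $2,125.53 | $396.00 | $1,729.53
8 | $1,729.53 | $396.00 | $1,333.53
9 | $1,333.53 | $396.00 | $937.53
10 | $937.53 | $396.00 | $541.53
11 | $541.53 | $396.00 | $145.53
12 | $145.53 | $145.53 | $0.00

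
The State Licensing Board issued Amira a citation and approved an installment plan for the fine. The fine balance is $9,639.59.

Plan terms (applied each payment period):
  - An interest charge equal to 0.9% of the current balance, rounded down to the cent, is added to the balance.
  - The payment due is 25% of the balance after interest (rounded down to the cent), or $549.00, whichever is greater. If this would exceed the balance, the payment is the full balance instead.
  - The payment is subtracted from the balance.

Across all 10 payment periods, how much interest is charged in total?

Payment period 1: $9,639.59 +$86.75 interest = $9,726.34; pay $2,431.58 → $7,294.76
Payment period 2: $7,294.76 +$65.65 interest = $7,360.41; pay $1,840.10 → $5,520.31
Payment period 3: $5,520.31 +$49.68 interest = $5,569.99; pay $1,392.49 → $4,177.50
Payment period 4: $4,177.50 +$37.59 interest = $4,215.09; pay $1,053.77 → $3,161.32
Payment period 5: $3,161.32 +$28.45 interest = $3,189.77; pay $797.44 → $2,392.33
Payment period 6: $2,392.33 +$21.53 interest = $2,413.86; pay $603.46 → $1,810.40
Payment period 7: $1,810.40 +$16.29 interest = $1,826.69; pay $549.00 → $1,277.69
Payment period 8: $1,277.69 +$11.49 interest = $1,289.18; pay $549.00 → $740.18
Payment period 9: $740.18 +$6.66 interest = $746.84; pay $549.00 → $197.84
Payment period 10: $197.84 +$1.78 interest = $199.62; pay $199.62 → $0.00
Total interest: $86.75 + $65.65 + $49.68 + $37.59 + $28.45 + $21.53 + $16.29 + $11.49 + $6.66 + $1.78 = $325.87

$325.87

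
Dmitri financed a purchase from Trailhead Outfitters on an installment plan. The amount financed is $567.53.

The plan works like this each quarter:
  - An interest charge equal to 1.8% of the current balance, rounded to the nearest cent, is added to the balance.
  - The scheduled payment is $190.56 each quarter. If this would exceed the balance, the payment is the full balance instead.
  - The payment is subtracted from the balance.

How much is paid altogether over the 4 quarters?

$588.68

Quarter 1: opening $567.53; interest $10.22 → $577.75; payment $190.56; balance $387.19
Quarter 2: opening $387.19; interest $6.97 → $394.16; payment $190.56; balance $203.60
Quarter 3: opening $203.60; interest $3.66 → $207.26; payment $190.56; balance $16.70
Quarter 4: opening $16.70; interest $0.30 → $17.00; payment $17.00; balance $0.00
Total paid: $588.68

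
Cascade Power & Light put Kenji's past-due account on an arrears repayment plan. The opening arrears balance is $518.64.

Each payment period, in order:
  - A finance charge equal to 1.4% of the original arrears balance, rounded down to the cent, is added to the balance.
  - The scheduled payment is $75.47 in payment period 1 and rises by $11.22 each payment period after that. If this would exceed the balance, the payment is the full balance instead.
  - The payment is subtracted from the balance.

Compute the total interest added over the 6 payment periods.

Payment period 1: $518.64 +$7.26 interest = $525.90; pay $75.47 → $450.43
Payment period 2: $450.43 +$7.26 interest = $457.69; pay $86.69 → $371.00
Payment period 3: $371.00 +$7.26 interest = $378.26; pay $97.91 → $280.35
Payment period 4: $280.35 +$7.26 interest = $287.61; pay $109.13 → $178.48
Payment period 5: $178.48 +$7.26 interest = $185.74; pay $120.35 → $65.39
Payment period 6: $65.39 +$7.26 interest = $72.65; pay $72.65 → $0.00
Total interest: $7.26 + $7.26 + $7.26 + $7.26 + $7.26 + $7.26 = $43.56

$43.56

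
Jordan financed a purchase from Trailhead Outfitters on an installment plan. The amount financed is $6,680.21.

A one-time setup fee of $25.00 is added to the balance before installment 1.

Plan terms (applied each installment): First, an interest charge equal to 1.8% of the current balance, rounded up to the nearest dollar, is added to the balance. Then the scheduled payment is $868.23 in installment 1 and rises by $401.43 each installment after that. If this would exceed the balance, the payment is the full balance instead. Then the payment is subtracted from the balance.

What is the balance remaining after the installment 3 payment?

Installment 1: opening $6,705.21; interest $121.00 → $6,826.21; payment $868.23; balance $5,957.98
Installment 2: opening $5,957.98; interest $108.00 → $6,065.98; payment $1,269.66; balance $4,796.32
Installment 3: opening $4,796.32; interest $87.00 → $4,883.32; payment $1,671.09; balance $3,212.23

$3,212.23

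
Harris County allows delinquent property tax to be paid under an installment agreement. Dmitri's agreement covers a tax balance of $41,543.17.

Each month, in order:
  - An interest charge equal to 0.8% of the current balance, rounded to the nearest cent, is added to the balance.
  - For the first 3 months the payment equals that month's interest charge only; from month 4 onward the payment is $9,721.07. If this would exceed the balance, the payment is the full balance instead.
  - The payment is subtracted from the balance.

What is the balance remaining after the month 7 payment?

$3,535.21

Month 1: $41,543.17 +$332.35 interest = $41,875.52; pay $332.35 → $41,543.17
Month 2: $41,543.17 +$332.35 interest = $41,875.52; pay $332.35 → $41,543.17
Month 3: $41,543.17 +$332.35 interest = $41,875.52; pay $332.35 → $41,543.17
Month 4: $41,543.17 +$332.35 interest = $41,875.52; pay $9,721.07 → $32,154.45
Month 5: $32,154.45 +$257.24 interest = $32,411.69; pay $9,721.07 → $22,690.62
Month 6: $22,690.62 +$181.52 interest = $22,872.14; pay $9,721.07 → $13,151.07
Month 7: $13,151.07 +$105.21 interest = $13,256.28; pay $9,721.07 → $3,535.21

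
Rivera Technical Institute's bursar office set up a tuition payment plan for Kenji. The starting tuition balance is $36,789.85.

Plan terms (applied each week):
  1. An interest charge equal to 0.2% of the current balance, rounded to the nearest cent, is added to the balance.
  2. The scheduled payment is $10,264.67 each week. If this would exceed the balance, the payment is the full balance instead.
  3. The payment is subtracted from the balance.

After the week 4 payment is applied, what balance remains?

Week 1: $36,789.85 +$73.58 interest = $36,863.43; pay $10,264.67 → $26,598.76
Week 2: $26,598.76 +$53.20 interest = $26,651.96; pay $10,264.67 → $16,387.29
Week 3: $16,387.29 +$32.77 interest = $16,420.06; pay $10,264.67 → $6,155.39
Week 4: $6,155.39 +$12.31 interest = $6,167.70; pay $6,167.70 → $0.00

$0.00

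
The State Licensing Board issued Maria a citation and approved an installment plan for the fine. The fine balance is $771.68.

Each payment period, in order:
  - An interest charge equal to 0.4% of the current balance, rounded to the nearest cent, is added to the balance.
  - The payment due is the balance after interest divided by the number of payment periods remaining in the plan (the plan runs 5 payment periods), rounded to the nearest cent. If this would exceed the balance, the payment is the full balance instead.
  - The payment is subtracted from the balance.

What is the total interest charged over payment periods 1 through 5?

$9.32

Payment period 1: opening $771.68; interest $3.09 → $774.77; payment $154.95; balance $619.82
Payment period 2: opening $619.82; interest $2.48 → $622.30; payment $155.58; balance $466.72
Payment period 3: opening $466.72; interest $1.87 → $468.59; payment $156.20; balance $312.39
Payment period 4: opening $312.39; interest $1.25 → $313.64; payment $156.82; balance $156.82
Payment period 5: opening $156.82; interest $0.63 → $157.45; payment $157.45; balance $0.00
Total interest: $3.09 + $2.48 + $1.87 + $1.25 + $0.63 = $9.32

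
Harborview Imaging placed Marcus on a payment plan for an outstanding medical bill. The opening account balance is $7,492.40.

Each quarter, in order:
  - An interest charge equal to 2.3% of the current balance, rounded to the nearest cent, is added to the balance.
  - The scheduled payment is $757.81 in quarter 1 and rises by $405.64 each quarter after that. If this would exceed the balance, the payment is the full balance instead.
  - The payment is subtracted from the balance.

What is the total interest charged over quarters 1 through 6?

$635.82

# | Opening | Interest | Payment | End bal
1 | $7,492.40 | $172.33 | $757.81 | $6,906.92
2 | $6,906.92 | $158.86 | $1,163.45 | $5,902.33
3 | $5,902.33 | $135.75 | $1,569.09 | $4,468.99
4 | $4,468.99 | $102.79 | $1,974.73 | $2,597.05
5 | $2,597.05 | $59.73 | $2,380.37 | $276.41
6 | $276.41 | $6.36 | $282.77 | $0.00
Total interest: $172.33 + $158.86 + $135.75 + $102.79 + $59.73 + $6.36 = $635.82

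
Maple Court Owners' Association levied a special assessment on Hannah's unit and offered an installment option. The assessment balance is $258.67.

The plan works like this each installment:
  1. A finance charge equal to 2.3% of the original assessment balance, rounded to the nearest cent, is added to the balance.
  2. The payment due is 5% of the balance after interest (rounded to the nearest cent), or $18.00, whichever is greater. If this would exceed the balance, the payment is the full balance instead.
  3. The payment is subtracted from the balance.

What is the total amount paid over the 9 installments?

$162.00

# | Opening | Interest | Payment | End bal
1 | $258.67 | $5.95 | $18.00 | $246.62
2 | $246.62 | $5.95 | $18.00 | $234.57
3 | $234.57 | $5.95 | $18.00 | $222.52
4 | $222.52 | $5.95 | $18.00 | $210.47
5 | $210.47 | $5.95 | $18.00 | $198.42
6 | $198.42 | $5.95 | $18.00 | $186.37
7 | $186.37 | $5.95 | $18.00 | $174.32
8 | $174.32 | $5.95 | $18.00 | $162.27
9 | $162.27 | $5.95 | $18.00 | $150.22
Total paid: $162.00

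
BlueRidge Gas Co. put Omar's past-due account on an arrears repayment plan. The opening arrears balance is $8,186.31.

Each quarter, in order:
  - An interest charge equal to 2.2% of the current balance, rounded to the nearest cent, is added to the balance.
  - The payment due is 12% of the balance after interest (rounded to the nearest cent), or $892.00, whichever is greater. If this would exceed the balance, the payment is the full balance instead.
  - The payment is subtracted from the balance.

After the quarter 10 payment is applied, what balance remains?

$170.32

Quarter 1: $8,186.31 +$180.10 interest = $8,366.41; pay $1,003.97 → $7,362.44
Quarter 2: $7,362.44 +$161.97 interest = $7,524.41; pay $902.93 → $6,621.48
Quarter 3: $6,621.48 +$145.67 interest = $6,767.15; pay $892.00 → $5,875.15
Quarter 4: $5,875.15 +$129.25 interest = $6,004.40; pay $892.00 → $5,112.40
Quarter 5: $5,112.40 +$112.47 interest = $5,224.87; pay $892.00 → $4,332.87
Quarter 6: $4,332.87 +$95.32 interest = $4,428.19; pay $892.00 → $3,536.19
Quarter 7: $3,536.19 +$77.80 interest = $3,613.99; pay $892.00 → $2,721.99
Quarter 8: $2,721.99 +$59.88 interest = $2,781.87; pay $892.00 → $1,889.87
Quarter 9: $1,889.87 +$41.58 interest = $1,931.45; pay $892.00 → $1,039.45
Quarter 10: $1,039.45 +$22.87 interest = $1,062.32; pay $892.00 → $170.32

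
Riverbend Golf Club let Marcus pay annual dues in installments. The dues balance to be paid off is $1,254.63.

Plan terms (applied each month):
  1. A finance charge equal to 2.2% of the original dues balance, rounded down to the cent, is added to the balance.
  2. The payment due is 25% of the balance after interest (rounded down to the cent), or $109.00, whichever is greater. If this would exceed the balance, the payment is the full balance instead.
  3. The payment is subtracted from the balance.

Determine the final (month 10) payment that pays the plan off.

$62.89

# | Opening | Interest | Payment | End bal
1 | $1,254.63 | $27.60 | $320.55 | $961.68
2 | $961.68 | $27.60 | $247.32 | $741.96
3 | $741.96 | $27.60 | $192.39 | $577.17
4 | $577.17 | $27.60 | $151.19 | $453.58
5 | $453.58 | $27.60 | $120.29 | $360.89
6 | $360.89 | $27.60 | $109.00 | $279.49
7 | $279.49 | $27.60 | $109.00 | $198.09
8 | $198.09 | $27.60 | $109.00 | $116.69
9 | $116.69 | $27.60 | $109.00 | $35.29
10 | $35.29 | $27.60 | $62.89 | $0.00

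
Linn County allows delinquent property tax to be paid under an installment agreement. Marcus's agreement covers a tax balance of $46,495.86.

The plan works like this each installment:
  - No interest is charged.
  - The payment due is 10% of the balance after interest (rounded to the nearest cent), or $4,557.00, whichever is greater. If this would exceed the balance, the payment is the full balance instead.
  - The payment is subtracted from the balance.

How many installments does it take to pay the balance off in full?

# | Opening | Payment | End bal
1 | $46,495.86 | $4,649.59 | $41,846.27
2 | $41,846.27 | $4,557.00 | $37,289.27
3 | $37,289.27 | $4,557.00 | $32,732.27
4 | $32,732.27 | $4,557.00 | $28,175.27
5 | $28,175.27 | $4,557.00 | $23,618.27
6 | $23,618.27 | $4,557.00 | $19,061.27
7 | $19,061.27 | $4,557.00 | $14,504.27
8 | $14,504.27 | $4,557.00 | $9,947.27
9 | $9,947.27 | $4,557.00 | $5,390.27
10 | $5,390.27 | $4,557.00 | $833.27
11 | $833.27 | $833.27 | $0.00
Balance reaches $0.00 in installment 11.

11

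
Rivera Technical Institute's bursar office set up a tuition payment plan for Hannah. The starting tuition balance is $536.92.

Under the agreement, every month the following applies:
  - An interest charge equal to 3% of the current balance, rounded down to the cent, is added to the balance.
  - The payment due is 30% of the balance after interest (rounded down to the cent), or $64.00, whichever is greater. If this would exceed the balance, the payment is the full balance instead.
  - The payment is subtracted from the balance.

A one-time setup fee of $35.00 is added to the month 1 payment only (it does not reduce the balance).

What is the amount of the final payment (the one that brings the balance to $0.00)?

$22.73

Month 1: $536.92 +$16.10 interest = $553.02; pay $165.90 (+ $35.00 fee) → $387.12
Month 2: $387.12 +$11.61 interest = $398.73; pay $119.61 → $279.12
Month 3: $279.12 +$8.37 interest = $287.49; pay $86.24 → $201.25
Month 4: $201.25 +$6.03 interest = $207.28; pay $64.00 → $143.28
Month 5: $143.28 +$4.29 interest = $147.57; pay $64.00 → $83.57
Month 6: $83.57 +$2.50 interest = $86.07; pay $64.00 → $22.07
Month 7: $22.07 +$0.66 interest = $22.73; pay $22.73 → $0.00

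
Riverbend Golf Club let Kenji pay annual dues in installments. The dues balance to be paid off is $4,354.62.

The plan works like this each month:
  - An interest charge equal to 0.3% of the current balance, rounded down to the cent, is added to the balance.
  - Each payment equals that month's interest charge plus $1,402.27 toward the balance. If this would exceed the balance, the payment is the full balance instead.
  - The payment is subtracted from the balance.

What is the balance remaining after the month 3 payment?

$147.81

Month 1: $4,354.62 +$13.06 interest = $4,367.68; pay $1,415.33 → $2,952.35
Month 2: $2,952.35 +$8.85 interest = $2,961.20; pay $1,411.12 → $1,550.08
Month 3: $1,550.08 +$4.65 interest = $1,554.73; pay $1,406.92 → $147.81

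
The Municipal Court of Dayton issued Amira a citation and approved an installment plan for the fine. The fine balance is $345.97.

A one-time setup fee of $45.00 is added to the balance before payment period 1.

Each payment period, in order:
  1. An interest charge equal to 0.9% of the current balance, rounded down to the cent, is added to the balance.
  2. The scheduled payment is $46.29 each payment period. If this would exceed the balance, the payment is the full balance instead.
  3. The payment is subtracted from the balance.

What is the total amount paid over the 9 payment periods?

$408.42

# | Opening | Interest | Payment | End bal
1 | $390.97 | $3.51 | $46.29 | $348.19
2 | $348.19 | $3.13 | $46.29 | $305.03
3 | $305.03 | $2.74 | $46.29 | $261.48
4 | $261.48 | $2.35 | $46.29 | $217.54
5 | $217.54 | $1.95 | $46.29 | $173.20
6 | $173.20 | $1.55 | $46.29 | $128.46
7 | $128.46 | $1.15 | $46.29 | $83.32
8 | $83.32 | $0.74 | $46.29 | $37.77
9 | $37.77 | $0.33 | $38.10 | $0.00
Total paid: $408.42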